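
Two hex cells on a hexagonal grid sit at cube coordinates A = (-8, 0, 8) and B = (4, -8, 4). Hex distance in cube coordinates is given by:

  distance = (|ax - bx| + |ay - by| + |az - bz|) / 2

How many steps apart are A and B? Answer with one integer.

Answer: 12

Derivation:
|ax - bx| = |-8 - 4| = 12
|ay - by| = |0 - (-8)| = 8
|az - bz| = |8 - 4| = 4
distance = (12 + 8 + 4) / 2 = 24 / 2 = 12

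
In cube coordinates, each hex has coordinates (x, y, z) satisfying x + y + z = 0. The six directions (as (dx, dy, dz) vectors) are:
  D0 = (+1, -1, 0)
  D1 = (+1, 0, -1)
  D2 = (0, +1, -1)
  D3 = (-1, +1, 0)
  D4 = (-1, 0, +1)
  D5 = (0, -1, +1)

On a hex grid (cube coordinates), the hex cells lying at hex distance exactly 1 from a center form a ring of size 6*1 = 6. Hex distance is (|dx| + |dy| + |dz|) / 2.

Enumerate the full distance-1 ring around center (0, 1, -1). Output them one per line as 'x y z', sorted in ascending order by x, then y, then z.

Walk ring at distance 1 from (0, 1, -1):
Start at center + D4*1 = (-1, 1, 0)
  hex 0: (-1, 1, 0)
  hex 1: (0, 0, 0)
  hex 2: (1, 0, -1)
  hex 3: (1, 1, -2)
  hex 4: (0, 2, -2)
  hex 5: (-1, 2, -1)
Sorted: 6 hexes.

Answer: -1 1 0
-1 2 -1
0 0 0
0 2 -2
1 0 -1
1 1 -2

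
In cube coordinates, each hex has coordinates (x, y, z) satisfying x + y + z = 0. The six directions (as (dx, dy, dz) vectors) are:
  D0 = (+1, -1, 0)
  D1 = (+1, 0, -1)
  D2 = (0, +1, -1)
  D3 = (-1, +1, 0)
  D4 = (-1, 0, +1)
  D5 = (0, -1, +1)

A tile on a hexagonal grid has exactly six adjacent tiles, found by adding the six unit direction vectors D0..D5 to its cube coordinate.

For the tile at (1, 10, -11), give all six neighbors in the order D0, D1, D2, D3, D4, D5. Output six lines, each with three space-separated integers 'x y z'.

Answer: 2 9 -11
2 10 -12
1 11 -12
0 11 -11
0 10 -10
1 9 -10

Derivation:
Center: (1, 10, -11). Add each direction:
  D0: (1, 10, -11) + (1, -1, 0) = (2, 9, -11)
  D1: (1, 10, -11) + (1, 0, -1) = (2, 10, -12)
  D2: (1, 10, -11) + (0, 1, -1) = (1, 11, -12)
  D3: (1, 10, -11) + (-1, 1, 0) = (0, 11, -11)
  D4: (1, 10, -11) + (-1, 0, 1) = (0, 10, -10)
  D5: (1, 10, -11) + (0, -1, 1) = (1, 9, -10)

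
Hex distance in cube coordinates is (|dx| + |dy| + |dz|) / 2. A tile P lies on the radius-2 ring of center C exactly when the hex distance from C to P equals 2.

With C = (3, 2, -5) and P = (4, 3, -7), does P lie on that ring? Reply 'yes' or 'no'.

|px - cx| = |4 - 3| = 1
|py - cy| = |3 - 2| = 1
|pz - cz| = |-7 - (-5)| = 2
distance = (1+1+2)/2 = 4/2 = 2
radius = 2; distance == radius -> yes

Answer: yes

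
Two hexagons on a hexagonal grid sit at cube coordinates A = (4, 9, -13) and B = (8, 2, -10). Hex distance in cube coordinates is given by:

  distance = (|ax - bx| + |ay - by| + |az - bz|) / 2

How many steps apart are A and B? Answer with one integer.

|ax - bx| = |4 - 8| = 4
|ay - by| = |9 - 2| = 7
|az - bz| = |-13 - (-10)| = 3
distance = (4 + 7 + 3) / 2 = 14 / 2 = 7

Answer: 7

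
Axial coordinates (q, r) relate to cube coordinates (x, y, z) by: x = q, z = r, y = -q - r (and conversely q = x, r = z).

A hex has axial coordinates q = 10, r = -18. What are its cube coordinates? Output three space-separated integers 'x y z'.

x = q = 10
z = r = -18
y = -x - z = -(10) - (-18) = 8

Answer: 10 8 -18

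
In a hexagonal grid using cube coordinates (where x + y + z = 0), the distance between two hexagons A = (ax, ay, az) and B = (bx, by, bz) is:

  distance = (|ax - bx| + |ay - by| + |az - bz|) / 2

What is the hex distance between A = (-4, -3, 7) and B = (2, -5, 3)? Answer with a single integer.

|ax - bx| = |-4 - 2| = 6
|ay - by| = |-3 - (-5)| = 2
|az - bz| = |7 - 3| = 4
distance = (6 + 2 + 4) / 2 = 12 / 2 = 6

Answer: 6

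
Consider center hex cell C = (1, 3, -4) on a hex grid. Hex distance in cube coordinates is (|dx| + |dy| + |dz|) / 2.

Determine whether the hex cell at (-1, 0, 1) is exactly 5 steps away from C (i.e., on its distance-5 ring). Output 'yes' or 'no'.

|px - cx| = |-1 - 1| = 2
|py - cy| = |0 - 3| = 3
|pz - cz| = |1 - (-4)| = 5
distance = (2+3+5)/2 = 10/2 = 5
radius = 5; distance == radius -> yes

Answer: yes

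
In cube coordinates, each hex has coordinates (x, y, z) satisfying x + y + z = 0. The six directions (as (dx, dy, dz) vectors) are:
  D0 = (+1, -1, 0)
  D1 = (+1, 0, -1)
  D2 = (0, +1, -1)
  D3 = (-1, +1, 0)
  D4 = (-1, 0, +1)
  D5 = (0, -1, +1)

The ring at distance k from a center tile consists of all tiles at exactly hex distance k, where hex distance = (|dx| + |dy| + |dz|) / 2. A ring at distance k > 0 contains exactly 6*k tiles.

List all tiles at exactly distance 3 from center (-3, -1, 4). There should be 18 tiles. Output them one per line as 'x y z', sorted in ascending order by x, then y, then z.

Answer: -6 -1 7
-6 0 6
-6 1 5
-6 2 4
-5 -2 7
-5 2 3
-4 -3 7
-4 2 2
-3 -4 7
-3 2 1
-2 -4 6
-2 1 1
-1 -4 5
-1 0 1
0 -4 4
0 -3 3
0 -2 2
0 -1 1

Derivation:
Walk ring at distance 3 from (-3, -1, 4):
Start at center + D4*3 = (-6, -1, 7)
  hex 0: (-6, -1, 7)
  hex 1: (-5, -2, 7)
  hex 2: (-4, -3, 7)
  hex 3: (-3, -4, 7)
  hex 4: (-2, -4, 6)
  hex 5: (-1, -4, 5)
  hex 6: (0, -4, 4)
  hex 7: (0, -3, 3)
  hex 8: (0, -2, 2)
  hex 9: (0, -1, 1)
  hex 10: (-1, 0, 1)
  hex 11: (-2, 1, 1)
  hex 12: (-3, 2, 1)
  hex 13: (-4, 2, 2)
  hex 14: (-5, 2, 3)
  hex 15: (-6, 2, 4)
  hex 16: (-6, 1, 5)
  hex 17: (-6, 0, 6)
Sorted: 18 hexes.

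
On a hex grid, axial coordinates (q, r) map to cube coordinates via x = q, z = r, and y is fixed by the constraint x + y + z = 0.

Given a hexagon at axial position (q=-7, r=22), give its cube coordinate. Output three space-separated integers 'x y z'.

x = q = -7
z = r = 22
y = -x - z = -(-7) - (22) = -15

Answer: -7 -15 22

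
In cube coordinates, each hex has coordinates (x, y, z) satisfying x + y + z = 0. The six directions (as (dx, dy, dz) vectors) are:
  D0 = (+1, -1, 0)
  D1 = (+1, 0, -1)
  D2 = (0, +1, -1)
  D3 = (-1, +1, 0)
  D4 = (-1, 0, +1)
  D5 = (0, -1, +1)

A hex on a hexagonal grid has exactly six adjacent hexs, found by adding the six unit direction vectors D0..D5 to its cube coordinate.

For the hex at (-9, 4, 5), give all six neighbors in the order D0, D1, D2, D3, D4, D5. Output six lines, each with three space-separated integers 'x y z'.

Answer: -8 3 5
-8 4 4
-9 5 4
-10 5 5
-10 4 6
-9 3 6

Derivation:
Center: (-9, 4, 5). Add each direction:
  D0: (-9, 4, 5) + (1, -1, 0) = (-8, 3, 5)
  D1: (-9, 4, 5) + (1, 0, -1) = (-8, 4, 4)
  D2: (-9, 4, 5) + (0, 1, -1) = (-9, 5, 4)
  D3: (-9, 4, 5) + (-1, 1, 0) = (-10, 5, 5)
  D4: (-9, 4, 5) + (-1, 0, 1) = (-10, 4, 6)
  D5: (-9, 4, 5) + (0, -1, 1) = (-9, 3, 6)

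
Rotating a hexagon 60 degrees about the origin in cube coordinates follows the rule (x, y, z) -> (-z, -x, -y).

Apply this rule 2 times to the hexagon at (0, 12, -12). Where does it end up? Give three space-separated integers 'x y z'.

Answer: 12 -12 0

Derivation:
Start: (0, 12, -12)
Step 1: (0, 12, -12) -> (-(-12), -(0), -(12)) = (12, 0, -12)
Step 2: (12, 0, -12) -> (-(-12), -(12), -(0)) = (12, -12, 0)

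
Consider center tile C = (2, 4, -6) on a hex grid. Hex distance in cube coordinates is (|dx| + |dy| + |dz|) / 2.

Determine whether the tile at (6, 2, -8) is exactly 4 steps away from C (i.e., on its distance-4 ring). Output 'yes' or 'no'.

|px - cx| = |6 - 2| = 4
|py - cy| = |2 - 4| = 2
|pz - cz| = |-8 - (-6)| = 2
distance = (4+2+2)/2 = 8/2 = 4
radius = 4; distance == radius -> yes

Answer: yes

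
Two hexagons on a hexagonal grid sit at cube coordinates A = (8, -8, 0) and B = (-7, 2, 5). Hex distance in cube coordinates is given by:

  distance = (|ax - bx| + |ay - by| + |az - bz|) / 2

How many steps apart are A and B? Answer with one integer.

|ax - bx| = |8 - (-7)| = 15
|ay - by| = |-8 - 2| = 10
|az - bz| = |0 - 5| = 5
distance = (15 + 10 + 5) / 2 = 30 / 2 = 15

Answer: 15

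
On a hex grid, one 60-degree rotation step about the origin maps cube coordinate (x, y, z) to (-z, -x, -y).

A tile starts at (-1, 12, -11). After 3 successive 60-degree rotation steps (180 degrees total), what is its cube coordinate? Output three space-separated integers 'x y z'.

Start: (-1, 12, -11)
Step 1: (-1, 12, -11) -> (-(-11), -(-1), -(12)) = (11, 1, -12)
Step 2: (11, 1, -12) -> (-(-12), -(11), -(1)) = (12, -11, -1)
Step 3: (12, -11, -1) -> (-(-1), -(12), -(-11)) = (1, -12, 11)

Answer: 1 -12 11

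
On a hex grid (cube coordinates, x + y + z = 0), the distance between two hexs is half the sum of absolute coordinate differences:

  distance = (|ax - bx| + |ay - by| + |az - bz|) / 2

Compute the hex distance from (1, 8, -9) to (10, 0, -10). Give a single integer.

Answer: 9

Derivation:
|ax - bx| = |1 - 10| = 9
|ay - by| = |8 - 0| = 8
|az - bz| = |-9 - (-10)| = 1
distance = (9 + 8 + 1) / 2 = 18 / 2 = 9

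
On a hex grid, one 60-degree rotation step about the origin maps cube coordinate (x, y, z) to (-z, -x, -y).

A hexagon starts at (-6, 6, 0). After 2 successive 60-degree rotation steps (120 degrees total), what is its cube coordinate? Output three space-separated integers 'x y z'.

Start: (-6, 6, 0)
Step 1: (-6, 6, 0) -> (-(0), -(-6), -(6)) = (0, 6, -6)
Step 2: (0, 6, -6) -> (-(-6), -(0), -(6)) = (6, 0, -6)

Answer: 6 0 -6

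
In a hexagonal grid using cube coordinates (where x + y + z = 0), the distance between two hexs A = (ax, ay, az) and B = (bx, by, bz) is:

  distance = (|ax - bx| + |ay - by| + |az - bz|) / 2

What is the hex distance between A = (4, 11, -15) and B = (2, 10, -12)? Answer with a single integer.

Answer: 3

Derivation:
|ax - bx| = |4 - 2| = 2
|ay - by| = |11 - 10| = 1
|az - bz| = |-15 - (-12)| = 3
distance = (2 + 1 + 3) / 2 = 6 / 2 = 3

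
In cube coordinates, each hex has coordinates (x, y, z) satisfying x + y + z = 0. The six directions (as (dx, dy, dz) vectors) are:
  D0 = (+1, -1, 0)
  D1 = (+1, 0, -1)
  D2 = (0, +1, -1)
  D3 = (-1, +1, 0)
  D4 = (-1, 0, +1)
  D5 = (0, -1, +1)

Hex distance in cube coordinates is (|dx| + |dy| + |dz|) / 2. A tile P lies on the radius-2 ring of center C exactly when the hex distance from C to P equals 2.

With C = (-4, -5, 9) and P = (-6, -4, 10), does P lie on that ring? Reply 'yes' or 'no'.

Answer: yes

Derivation:
|px - cx| = |-6 - (-4)| = 2
|py - cy| = |-4 - (-5)| = 1
|pz - cz| = |10 - 9| = 1
distance = (2+1+1)/2 = 4/2 = 2
radius = 2; distance == radius -> yes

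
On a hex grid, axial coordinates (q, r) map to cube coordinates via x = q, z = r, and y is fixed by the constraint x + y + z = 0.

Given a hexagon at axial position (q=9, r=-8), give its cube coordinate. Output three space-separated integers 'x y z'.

x = q = 9
z = r = -8
y = -x - z = -(9) - (-8) = -1

Answer: 9 -1 -8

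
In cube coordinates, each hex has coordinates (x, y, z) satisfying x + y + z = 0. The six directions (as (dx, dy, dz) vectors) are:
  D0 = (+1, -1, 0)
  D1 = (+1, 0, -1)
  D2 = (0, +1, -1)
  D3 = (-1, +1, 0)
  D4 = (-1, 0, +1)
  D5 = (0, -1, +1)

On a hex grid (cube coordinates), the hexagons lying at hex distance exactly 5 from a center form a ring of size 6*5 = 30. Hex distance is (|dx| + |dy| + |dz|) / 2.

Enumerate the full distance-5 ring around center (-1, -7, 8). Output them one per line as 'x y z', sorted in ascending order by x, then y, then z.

Walk ring at distance 5 from (-1, -7, 8):
Start at center + D4*5 = (-6, -7, 13)
  hex 0: (-6, -7, 13)
  hex 1: (-5, -8, 13)
  hex 2: (-4, -9, 13)
  hex 3: (-3, -10, 13)
  hex 4: (-2, -11, 13)
  hex 5: (-1, -12, 13)
  hex 6: (0, -12, 12)
  hex 7: (1, -12, 11)
  hex 8: (2, -12, 10)
  hex 9: (3, -12, 9)
  hex 10: (4, -12, 8)
  hex 11: (4, -11, 7)
  hex 12: (4, -10, 6)
  hex 13: (4, -9, 5)
  hex 14: (4, -8, 4)
  hex 15: (4, -7, 3)
  hex 16: (3, -6, 3)
  hex 17: (2, -5, 3)
  hex 18: (1, -4, 3)
  hex 19: (0, -3, 3)
  hex 20: (-1, -2, 3)
  hex 21: (-2, -2, 4)
  hex 22: (-3, -2, 5)
  hex 23: (-4, -2, 6)
  hex 24: (-5, -2, 7)
  hex 25: (-6, -2, 8)
  hex 26: (-6, -3, 9)
  hex 27: (-6, -4, 10)
  hex 28: (-6, -5, 11)
  hex 29: (-6, -6, 12)
Sorted: 30 hexes.

Answer: -6 -7 13
-6 -6 12
-6 -5 11
-6 -4 10
-6 -3 9
-6 -2 8
-5 -8 13
-5 -2 7
-4 -9 13
-4 -2 6
-3 -10 13
-3 -2 5
-2 -11 13
-2 -2 4
-1 -12 13
-1 -2 3
0 -12 12
0 -3 3
1 -12 11
1 -4 3
2 -12 10
2 -5 3
3 -12 9
3 -6 3
4 -12 8
4 -11 7
4 -10 6
4 -9 5
4 -8 4
4 -7 3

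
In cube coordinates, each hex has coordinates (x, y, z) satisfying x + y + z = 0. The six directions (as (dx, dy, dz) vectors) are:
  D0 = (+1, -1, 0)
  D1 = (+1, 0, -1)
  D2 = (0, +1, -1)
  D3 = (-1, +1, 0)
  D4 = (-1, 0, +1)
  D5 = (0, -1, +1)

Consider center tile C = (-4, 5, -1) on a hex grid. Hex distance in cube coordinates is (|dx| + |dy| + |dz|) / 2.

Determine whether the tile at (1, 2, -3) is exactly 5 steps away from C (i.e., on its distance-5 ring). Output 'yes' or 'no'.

Answer: yes

Derivation:
|px - cx| = |1 - (-4)| = 5
|py - cy| = |2 - 5| = 3
|pz - cz| = |-3 - (-1)| = 2
distance = (5+3+2)/2 = 10/2 = 5
radius = 5; distance == radius -> yes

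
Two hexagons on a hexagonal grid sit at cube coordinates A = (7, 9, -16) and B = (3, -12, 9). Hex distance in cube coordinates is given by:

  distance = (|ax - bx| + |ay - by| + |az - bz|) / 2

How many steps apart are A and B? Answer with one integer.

Answer: 25

Derivation:
|ax - bx| = |7 - 3| = 4
|ay - by| = |9 - (-12)| = 21
|az - bz| = |-16 - 9| = 25
distance = (4 + 21 + 25) / 2 = 50 / 2 = 25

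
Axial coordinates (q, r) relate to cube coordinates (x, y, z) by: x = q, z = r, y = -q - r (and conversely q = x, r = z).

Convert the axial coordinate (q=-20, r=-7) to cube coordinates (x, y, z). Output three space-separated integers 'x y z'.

Answer: -20 27 -7

Derivation:
x = q = -20
z = r = -7
y = -x - z = -(-20) - (-7) = 27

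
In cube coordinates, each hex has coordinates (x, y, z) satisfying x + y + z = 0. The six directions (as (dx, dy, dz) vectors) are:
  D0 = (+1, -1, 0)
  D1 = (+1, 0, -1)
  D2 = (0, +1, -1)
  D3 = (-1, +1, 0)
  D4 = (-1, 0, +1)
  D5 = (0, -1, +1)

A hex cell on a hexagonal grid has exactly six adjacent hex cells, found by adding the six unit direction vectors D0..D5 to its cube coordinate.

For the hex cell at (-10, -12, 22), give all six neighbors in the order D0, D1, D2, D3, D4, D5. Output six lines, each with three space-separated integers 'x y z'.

Answer: -9 -13 22
-9 -12 21
-10 -11 21
-11 -11 22
-11 -12 23
-10 -13 23

Derivation:
Center: (-10, -12, 22). Add each direction:
  D0: (-10, -12, 22) + (1, -1, 0) = (-9, -13, 22)
  D1: (-10, -12, 22) + (1, 0, -1) = (-9, -12, 21)
  D2: (-10, -12, 22) + (0, 1, -1) = (-10, -11, 21)
  D3: (-10, -12, 22) + (-1, 1, 0) = (-11, -11, 22)
  D4: (-10, -12, 22) + (-1, 0, 1) = (-11, -12, 23)
  D5: (-10, -12, 22) + (0, -1, 1) = (-10, -13, 23)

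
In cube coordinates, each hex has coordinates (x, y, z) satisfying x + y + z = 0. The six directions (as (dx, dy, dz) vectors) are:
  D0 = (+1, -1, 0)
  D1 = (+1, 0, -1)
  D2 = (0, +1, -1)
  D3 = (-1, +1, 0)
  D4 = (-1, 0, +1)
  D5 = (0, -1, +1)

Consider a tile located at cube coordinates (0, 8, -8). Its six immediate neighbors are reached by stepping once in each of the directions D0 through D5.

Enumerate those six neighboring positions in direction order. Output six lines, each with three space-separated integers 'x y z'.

Center: (0, 8, -8). Add each direction:
  D0: (0, 8, -8) + (1, -1, 0) = (1, 7, -8)
  D1: (0, 8, -8) + (1, 0, -1) = (1, 8, -9)
  D2: (0, 8, -8) + (0, 1, -1) = (0, 9, -9)
  D3: (0, 8, -8) + (-1, 1, 0) = (-1, 9, -8)
  D4: (0, 8, -8) + (-1, 0, 1) = (-1, 8, -7)
  D5: (0, 8, -8) + (0, -1, 1) = (0, 7, -7)

Answer: 1 7 -8
1 8 -9
0 9 -9
-1 9 -8
-1 8 -7
0 7 -7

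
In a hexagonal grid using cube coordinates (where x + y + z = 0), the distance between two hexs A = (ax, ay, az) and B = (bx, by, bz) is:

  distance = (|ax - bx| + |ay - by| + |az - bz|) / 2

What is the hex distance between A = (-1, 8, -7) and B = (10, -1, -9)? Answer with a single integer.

Answer: 11

Derivation:
|ax - bx| = |-1 - 10| = 11
|ay - by| = |8 - (-1)| = 9
|az - bz| = |-7 - (-9)| = 2
distance = (11 + 9 + 2) / 2 = 22 / 2 = 11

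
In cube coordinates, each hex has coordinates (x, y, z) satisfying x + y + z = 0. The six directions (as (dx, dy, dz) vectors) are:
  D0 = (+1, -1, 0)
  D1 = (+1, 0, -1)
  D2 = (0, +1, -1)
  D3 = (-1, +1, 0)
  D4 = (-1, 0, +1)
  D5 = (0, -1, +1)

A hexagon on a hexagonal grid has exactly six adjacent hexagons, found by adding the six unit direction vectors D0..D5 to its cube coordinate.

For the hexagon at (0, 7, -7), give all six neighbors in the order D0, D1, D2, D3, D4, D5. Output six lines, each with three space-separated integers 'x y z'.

Answer: 1 6 -7
1 7 -8
0 8 -8
-1 8 -7
-1 7 -6
0 6 -6

Derivation:
Center: (0, 7, -7). Add each direction:
  D0: (0, 7, -7) + (1, -1, 0) = (1, 6, -7)
  D1: (0, 7, -7) + (1, 0, -1) = (1, 7, -8)
  D2: (0, 7, -7) + (0, 1, -1) = (0, 8, -8)
  D3: (0, 7, -7) + (-1, 1, 0) = (-1, 8, -7)
  D4: (0, 7, -7) + (-1, 0, 1) = (-1, 7, -6)
  D5: (0, 7, -7) + (0, -1, 1) = (0, 6, -6)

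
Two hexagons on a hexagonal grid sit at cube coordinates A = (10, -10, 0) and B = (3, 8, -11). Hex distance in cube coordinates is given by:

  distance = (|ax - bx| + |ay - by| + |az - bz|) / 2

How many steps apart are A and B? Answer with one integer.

|ax - bx| = |10 - 3| = 7
|ay - by| = |-10 - 8| = 18
|az - bz| = |0 - (-11)| = 11
distance = (7 + 18 + 11) / 2 = 36 / 2 = 18

Answer: 18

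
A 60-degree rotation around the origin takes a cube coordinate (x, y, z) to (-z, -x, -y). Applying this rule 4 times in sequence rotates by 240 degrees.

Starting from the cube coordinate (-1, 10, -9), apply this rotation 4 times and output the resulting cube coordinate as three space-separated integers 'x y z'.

Start: (-1, 10, -9)
Step 1: (-1, 10, -9) -> (-(-9), -(-1), -(10)) = (9, 1, -10)
Step 2: (9, 1, -10) -> (-(-10), -(9), -(1)) = (10, -9, -1)
Step 3: (10, -9, -1) -> (-(-1), -(10), -(-9)) = (1, -10, 9)
Step 4: (1, -10, 9) -> (-(9), -(1), -(-10)) = (-9, -1, 10)

Answer: -9 -1 10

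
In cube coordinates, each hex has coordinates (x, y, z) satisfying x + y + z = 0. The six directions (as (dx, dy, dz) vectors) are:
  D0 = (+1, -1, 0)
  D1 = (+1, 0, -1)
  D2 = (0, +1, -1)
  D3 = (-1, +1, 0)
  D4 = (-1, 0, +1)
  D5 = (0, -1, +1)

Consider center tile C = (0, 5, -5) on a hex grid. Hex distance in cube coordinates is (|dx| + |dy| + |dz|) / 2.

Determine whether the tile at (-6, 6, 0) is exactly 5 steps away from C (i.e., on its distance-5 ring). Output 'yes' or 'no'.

Answer: no

Derivation:
|px - cx| = |-6 - 0| = 6
|py - cy| = |6 - 5| = 1
|pz - cz| = |0 - (-5)| = 5
distance = (6+1+5)/2 = 12/2 = 6
radius = 5; distance != radius -> no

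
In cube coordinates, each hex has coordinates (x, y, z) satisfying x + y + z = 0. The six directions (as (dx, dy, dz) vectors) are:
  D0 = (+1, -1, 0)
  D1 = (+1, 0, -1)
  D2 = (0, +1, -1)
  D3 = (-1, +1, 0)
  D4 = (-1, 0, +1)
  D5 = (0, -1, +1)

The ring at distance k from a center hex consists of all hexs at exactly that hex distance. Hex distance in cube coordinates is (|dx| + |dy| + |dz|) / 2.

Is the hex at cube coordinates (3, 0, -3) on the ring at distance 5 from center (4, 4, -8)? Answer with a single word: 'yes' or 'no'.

|px - cx| = |3 - 4| = 1
|py - cy| = |0 - 4| = 4
|pz - cz| = |-3 - (-8)| = 5
distance = (1+4+5)/2 = 10/2 = 5
radius = 5; distance == radius -> yes

Answer: yes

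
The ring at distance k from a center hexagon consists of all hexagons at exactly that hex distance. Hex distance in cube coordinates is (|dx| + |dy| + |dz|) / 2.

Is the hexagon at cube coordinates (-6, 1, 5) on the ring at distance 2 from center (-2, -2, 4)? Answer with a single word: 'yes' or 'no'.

Answer: no

Derivation:
|px - cx| = |-6 - (-2)| = 4
|py - cy| = |1 - (-2)| = 3
|pz - cz| = |5 - 4| = 1
distance = (4+3+1)/2 = 8/2 = 4
radius = 2; distance != radius -> no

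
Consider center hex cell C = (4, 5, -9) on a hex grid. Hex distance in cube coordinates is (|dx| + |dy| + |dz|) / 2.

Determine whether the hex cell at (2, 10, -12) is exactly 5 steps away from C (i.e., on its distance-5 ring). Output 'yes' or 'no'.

Answer: yes

Derivation:
|px - cx| = |2 - 4| = 2
|py - cy| = |10 - 5| = 5
|pz - cz| = |-12 - (-9)| = 3
distance = (2+5+3)/2 = 10/2 = 5
radius = 5; distance == radius -> yes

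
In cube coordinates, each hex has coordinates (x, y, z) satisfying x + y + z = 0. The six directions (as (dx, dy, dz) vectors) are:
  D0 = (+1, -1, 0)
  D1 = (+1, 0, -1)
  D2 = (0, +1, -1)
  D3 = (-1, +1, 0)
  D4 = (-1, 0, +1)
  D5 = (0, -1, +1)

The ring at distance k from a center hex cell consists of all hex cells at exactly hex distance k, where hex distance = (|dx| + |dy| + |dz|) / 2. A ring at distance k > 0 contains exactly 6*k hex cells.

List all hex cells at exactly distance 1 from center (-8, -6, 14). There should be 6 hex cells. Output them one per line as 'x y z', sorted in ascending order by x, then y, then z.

Answer: -9 -6 15
-9 -5 14
-8 -7 15
-8 -5 13
-7 -7 14
-7 -6 13

Derivation:
Walk ring at distance 1 from (-8, -6, 14):
Start at center + D4*1 = (-9, -6, 15)
  hex 0: (-9, -6, 15)
  hex 1: (-8, -7, 15)
  hex 2: (-7, -7, 14)
  hex 3: (-7, -6, 13)
  hex 4: (-8, -5, 13)
  hex 5: (-9, -5, 14)
Sorted: 6 hexes.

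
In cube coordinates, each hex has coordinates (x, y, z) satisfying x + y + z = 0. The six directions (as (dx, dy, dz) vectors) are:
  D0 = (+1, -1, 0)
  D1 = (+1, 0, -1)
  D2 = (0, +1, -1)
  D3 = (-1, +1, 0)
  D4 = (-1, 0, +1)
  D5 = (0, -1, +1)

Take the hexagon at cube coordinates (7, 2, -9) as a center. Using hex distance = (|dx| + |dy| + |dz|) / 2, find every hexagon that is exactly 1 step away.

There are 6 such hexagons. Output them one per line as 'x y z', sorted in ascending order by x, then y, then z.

Answer: 6 2 -8
6 3 -9
7 1 -8
7 3 -10
8 1 -9
8 2 -10

Derivation:
Walk ring at distance 1 from (7, 2, -9):
Start at center + D4*1 = (6, 2, -8)
  hex 0: (6, 2, -8)
  hex 1: (7, 1, -8)
  hex 2: (8, 1, -9)
  hex 3: (8, 2, -10)
  hex 4: (7, 3, -10)
  hex 5: (6, 3, -9)
Sorted: 6 hexes.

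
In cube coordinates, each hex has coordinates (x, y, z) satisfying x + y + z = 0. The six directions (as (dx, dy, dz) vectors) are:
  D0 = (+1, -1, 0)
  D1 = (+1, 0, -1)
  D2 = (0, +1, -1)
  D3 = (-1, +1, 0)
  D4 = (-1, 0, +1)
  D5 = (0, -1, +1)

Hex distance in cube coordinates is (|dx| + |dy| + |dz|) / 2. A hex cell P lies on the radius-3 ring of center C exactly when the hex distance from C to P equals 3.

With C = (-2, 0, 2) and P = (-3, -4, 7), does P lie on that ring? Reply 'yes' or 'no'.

|px - cx| = |-3 - (-2)| = 1
|py - cy| = |-4 - 0| = 4
|pz - cz| = |7 - 2| = 5
distance = (1+4+5)/2 = 10/2 = 5
radius = 3; distance != radius -> no

Answer: no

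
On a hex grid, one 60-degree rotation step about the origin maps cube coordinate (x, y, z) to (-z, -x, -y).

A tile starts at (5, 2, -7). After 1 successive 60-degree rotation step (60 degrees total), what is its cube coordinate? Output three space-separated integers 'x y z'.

Answer: 7 -5 -2

Derivation:
Start: (5, 2, -7)
Step 1: (5, 2, -7) -> (-(-7), -(5), -(2)) = (7, -5, -2)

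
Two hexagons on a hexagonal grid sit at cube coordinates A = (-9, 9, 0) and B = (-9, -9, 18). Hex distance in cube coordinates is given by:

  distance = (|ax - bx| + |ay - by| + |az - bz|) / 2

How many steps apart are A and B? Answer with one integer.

Answer: 18

Derivation:
|ax - bx| = |-9 - (-9)| = 0
|ay - by| = |9 - (-9)| = 18
|az - bz| = |0 - 18| = 18
distance = (0 + 18 + 18) / 2 = 36 / 2 = 18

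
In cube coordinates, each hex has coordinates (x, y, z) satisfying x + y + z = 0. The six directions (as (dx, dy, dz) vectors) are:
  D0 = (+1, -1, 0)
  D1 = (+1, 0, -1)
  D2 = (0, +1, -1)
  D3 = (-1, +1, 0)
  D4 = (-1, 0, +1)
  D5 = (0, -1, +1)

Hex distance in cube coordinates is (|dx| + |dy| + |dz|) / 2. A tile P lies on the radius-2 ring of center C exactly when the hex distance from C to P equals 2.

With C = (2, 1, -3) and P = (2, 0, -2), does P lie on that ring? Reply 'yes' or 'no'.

|px - cx| = |2 - 2| = 0
|py - cy| = |0 - 1| = 1
|pz - cz| = |-2 - (-3)| = 1
distance = (0+1+1)/2 = 2/2 = 1
radius = 2; distance != radius -> no

Answer: no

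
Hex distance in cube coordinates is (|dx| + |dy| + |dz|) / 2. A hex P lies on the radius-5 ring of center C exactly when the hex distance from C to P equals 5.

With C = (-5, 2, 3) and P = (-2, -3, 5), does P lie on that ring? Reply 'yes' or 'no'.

|px - cx| = |-2 - (-5)| = 3
|py - cy| = |-3 - 2| = 5
|pz - cz| = |5 - 3| = 2
distance = (3+5+2)/2 = 10/2 = 5
radius = 5; distance == radius -> yes

Answer: yes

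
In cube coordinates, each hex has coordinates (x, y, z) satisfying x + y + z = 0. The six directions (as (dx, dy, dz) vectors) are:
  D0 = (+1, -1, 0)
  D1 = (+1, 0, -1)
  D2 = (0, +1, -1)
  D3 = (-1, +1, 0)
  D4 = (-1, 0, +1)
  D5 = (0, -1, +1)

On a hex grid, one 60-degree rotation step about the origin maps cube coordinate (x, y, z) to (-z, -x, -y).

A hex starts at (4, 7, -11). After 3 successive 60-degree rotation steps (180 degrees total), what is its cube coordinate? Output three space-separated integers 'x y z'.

Answer: -4 -7 11

Derivation:
Start: (4, 7, -11)
Step 1: (4, 7, -11) -> (-(-11), -(4), -(7)) = (11, -4, -7)
Step 2: (11, -4, -7) -> (-(-7), -(11), -(-4)) = (7, -11, 4)
Step 3: (7, -11, 4) -> (-(4), -(7), -(-11)) = (-4, -7, 11)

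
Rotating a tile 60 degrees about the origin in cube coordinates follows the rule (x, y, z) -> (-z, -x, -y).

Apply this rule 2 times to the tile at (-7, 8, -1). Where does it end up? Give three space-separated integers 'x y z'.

Answer: 8 -1 -7

Derivation:
Start: (-7, 8, -1)
Step 1: (-7, 8, -1) -> (-(-1), -(-7), -(8)) = (1, 7, -8)
Step 2: (1, 7, -8) -> (-(-8), -(1), -(7)) = (8, -1, -7)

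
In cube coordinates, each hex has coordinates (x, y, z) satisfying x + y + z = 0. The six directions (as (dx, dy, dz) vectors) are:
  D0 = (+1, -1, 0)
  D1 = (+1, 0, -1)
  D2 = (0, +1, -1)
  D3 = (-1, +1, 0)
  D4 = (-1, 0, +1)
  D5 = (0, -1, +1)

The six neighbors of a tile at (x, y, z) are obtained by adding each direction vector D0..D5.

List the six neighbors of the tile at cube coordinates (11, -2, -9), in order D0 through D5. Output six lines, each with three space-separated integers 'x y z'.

Center: (11, -2, -9). Add each direction:
  D0: (11, -2, -9) + (1, -1, 0) = (12, -3, -9)
  D1: (11, -2, -9) + (1, 0, -1) = (12, -2, -10)
  D2: (11, -2, -9) + (0, 1, -1) = (11, -1, -10)
  D3: (11, -2, -9) + (-1, 1, 0) = (10, -1, -9)
  D4: (11, -2, -9) + (-1, 0, 1) = (10, -2, -8)
  D5: (11, -2, -9) + (0, -1, 1) = (11, -3, -8)

Answer: 12 -3 -9
12 -2 -10
11 -1 -10
10 -1 -9
10 -2 -8
11 -3 -8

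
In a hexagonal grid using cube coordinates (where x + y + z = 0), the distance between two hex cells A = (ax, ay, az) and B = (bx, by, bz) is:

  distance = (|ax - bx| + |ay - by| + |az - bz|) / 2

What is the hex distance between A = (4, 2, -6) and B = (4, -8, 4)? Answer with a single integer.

Answer: 10

Derivation:
|ax - bx| = |4 - 4| = 0
|ay - by| = |2 - (-8)| = 10
|az - bz| = |-6 - 4| = 10
distance = (0 + 10 + 10) / 2 = 20 / 2 = 10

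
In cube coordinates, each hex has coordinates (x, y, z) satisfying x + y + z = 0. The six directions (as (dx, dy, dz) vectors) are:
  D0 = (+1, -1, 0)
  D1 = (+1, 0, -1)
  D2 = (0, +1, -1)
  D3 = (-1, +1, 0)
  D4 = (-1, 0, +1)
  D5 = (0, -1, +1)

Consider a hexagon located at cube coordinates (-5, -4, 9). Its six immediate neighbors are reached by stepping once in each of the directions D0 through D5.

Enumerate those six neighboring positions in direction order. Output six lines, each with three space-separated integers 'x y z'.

Center: (-5, -4, 9). Add each direction:
  D0: (-5, -4, 9) + (1, -1, 0) = (-4, -5, 9)
  D1: (-5, -4, 9) + (1, 0, -1) = (-4, -4, 8)
  D2: (-5, -4, 9) + (0, 1, -1) = (-5, -3, 8)
  D3: (-5, -4, 9) + (-1, 1, 0) = (-6, -3, 9)
  D4: (-5, -4, 9) + (-1, 0, 1) = (-6, -4, 10)
  D5: (-5, -4, 9) + (0, -1, 1) = (-5, -5, 10)

Answer: -4 -5 9
-4 -4 8
-5 -3 8
-6 -3 9
-6 -4 10
-5 -5 10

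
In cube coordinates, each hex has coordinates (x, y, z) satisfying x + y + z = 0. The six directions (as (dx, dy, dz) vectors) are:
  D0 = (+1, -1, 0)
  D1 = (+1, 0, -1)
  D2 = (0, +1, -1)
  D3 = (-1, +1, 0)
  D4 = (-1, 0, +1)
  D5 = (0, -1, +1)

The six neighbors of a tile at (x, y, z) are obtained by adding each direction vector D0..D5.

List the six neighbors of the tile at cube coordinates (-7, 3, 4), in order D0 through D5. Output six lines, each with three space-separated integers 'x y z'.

Center: (-7, 3, 4). Add each direction:
  D0: (-7, 3, 4) + (1, -1, 0) = (-6, 2, 4)
  D1: (-7, 3, 4) + (1, 0, -1) = (-6, 3, 3)
  D2: (-7, 3, 4) + (0, 1, -1) = (-7, 4, 3)
  D3: (-7, 3, 4) + (-1, 1, 0) = (-8, 4, 4)
  D4: (-7, 3, 4) + (-1, 0, 1) = (-8, 3, 5)
  D5: (-7, 3, 4) + (0, -1, 1) = (-7, 2, 5)

Answer: -6 2 4
-6 3 3
-7 4 3
-8 4 4
-8 3 5
-7 2 5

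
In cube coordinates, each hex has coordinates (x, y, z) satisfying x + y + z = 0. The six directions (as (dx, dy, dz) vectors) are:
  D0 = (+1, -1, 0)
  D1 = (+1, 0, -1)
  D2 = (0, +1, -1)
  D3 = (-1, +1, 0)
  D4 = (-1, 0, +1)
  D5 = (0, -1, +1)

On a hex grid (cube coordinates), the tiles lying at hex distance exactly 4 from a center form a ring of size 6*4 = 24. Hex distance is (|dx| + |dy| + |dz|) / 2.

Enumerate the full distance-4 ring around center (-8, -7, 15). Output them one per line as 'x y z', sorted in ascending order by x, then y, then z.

Walk ring at distance 4 from (-8, -7, 15):
Start at center + D4*4 = (-12, -7, 19)
  hex 0: (-12, -7, 19)
  hex 1: (-11, -8, 19)
  hex 2: (-10, -9, 19)
  hex 3: (-9, -10, 19)
  hex 4: (-8, -11, 19)
  hex 5: (-7, -11, 18)
  hex 6: (-6, -11, 17)
  hex 7: (-5, -11, 16)
  hex 8: (-4, -11, 15)
  hex 9: (-4, -10, 14)
  hex 10: (-4, -9, 13)
  hex 11: (-4, -8, 12)
  hex 12: (-4, -7, 11)
  hex 13: (-5, -6, 11)
  hex 14: (-6, -5, 11)
  hex 15: (-7, -4, 11)
  hex 16: (-8, -3, 11)
  hex 17: (-9, -3, 12)
  hex 18: (-10, -3, 13)
  hex 19: (-11, -3, 14)
  hex 20: (-12, -3, 15)
  hex 21: (-12, -4, 16)
  hex 22: (-12, -5, 17)
  hex 23: (-12, -6, 18)
Sorted: 24 hexes.

Answer: -12 -7 19
-12 -6 18
-12 -5 17
-12 -4 16
-12 -3 15
-11 -8 19
-11 -3 14
-10 -9 19
-10 -3 13
-9 -10 19
-9 -3 12
-8 -11 19
-8 -3 11
-7 -11 18
-7 -4 11
-6 -11 17
-6 -5 11
-5 -11 16
-5 -6 11
-4 -11 15
-4 -10 14
-4 -9 13
-4 -8 12
-4 -7 11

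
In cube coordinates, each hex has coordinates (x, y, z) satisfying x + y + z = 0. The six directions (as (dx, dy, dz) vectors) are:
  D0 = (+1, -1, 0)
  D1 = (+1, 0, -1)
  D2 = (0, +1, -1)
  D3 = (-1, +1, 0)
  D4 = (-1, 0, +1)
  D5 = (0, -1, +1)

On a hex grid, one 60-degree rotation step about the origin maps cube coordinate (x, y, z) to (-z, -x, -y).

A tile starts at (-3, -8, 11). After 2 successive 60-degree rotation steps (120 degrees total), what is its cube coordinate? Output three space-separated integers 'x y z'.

Answer: -8 11 -3

Derivation:
Start: (-3, -8, 11)
Step 1: (-3, -8, 11) -> (-(11), -(-3), -(-8)) = (-11, 3, 8)
Step 2: (-11, 3, 8) -> (-(8), -(-11), -(3)) = (-8, 11, -3)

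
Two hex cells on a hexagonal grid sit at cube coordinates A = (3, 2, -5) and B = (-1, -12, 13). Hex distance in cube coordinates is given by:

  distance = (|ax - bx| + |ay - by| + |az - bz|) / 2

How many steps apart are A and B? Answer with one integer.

|ax - bx| = |3 - (-1)| = 4
|ay - by| = |2 - (-12)| = 14
|az - bz| = |-5 - 13| = 18
distance = (4 + 14 + 18) / 2 = 36 / 2 = 18

Answer: 18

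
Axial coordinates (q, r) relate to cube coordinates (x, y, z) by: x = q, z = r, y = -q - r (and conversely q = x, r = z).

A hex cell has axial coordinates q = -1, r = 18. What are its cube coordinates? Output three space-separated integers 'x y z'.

x = q = -1
z = r = 18
y = -x - z = -(-1) - (18) = -17

Answer: -1 -17 18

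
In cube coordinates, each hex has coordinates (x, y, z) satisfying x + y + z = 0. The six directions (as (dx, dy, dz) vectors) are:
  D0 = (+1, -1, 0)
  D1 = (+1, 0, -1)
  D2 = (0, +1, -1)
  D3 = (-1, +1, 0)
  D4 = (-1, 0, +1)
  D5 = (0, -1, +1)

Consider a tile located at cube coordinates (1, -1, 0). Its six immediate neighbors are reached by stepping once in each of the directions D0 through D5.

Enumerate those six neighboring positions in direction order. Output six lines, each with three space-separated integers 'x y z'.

Answer: 2 -2 0
2 -1 -1
1 0 -1
0 0 0
0 -1 1
1 -2 1

Derivation:
Center: (1, -1, 0). Add each direction:
  D0: (1, -1, 0) + (1, -1, 0) = (2, -2, 0)
  D1: (1, -1, 0) + (1, 0, -1) = (2, -1, -1)
  D2: (1, -1, 0) + (0, 1, -1) = (1, 0, -1)
  D3: (1, -1, 0) + (-1, 1, 0) = (0, 0, 0)
  D4: (1, -1, 0) + (-1, 0, 1) = (0, -1, 1)
  D5: (1, -1, 0) + (0, -1, 1) = (1, -2, 1)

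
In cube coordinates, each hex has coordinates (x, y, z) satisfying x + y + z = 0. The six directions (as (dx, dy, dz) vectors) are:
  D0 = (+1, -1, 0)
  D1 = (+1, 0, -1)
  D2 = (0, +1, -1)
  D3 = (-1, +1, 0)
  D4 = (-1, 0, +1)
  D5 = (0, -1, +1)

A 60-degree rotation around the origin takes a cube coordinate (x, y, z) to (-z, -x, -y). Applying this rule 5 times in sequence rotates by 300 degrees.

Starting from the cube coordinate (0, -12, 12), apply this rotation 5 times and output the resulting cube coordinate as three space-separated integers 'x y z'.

Answer: 12 -12 0

Derivation:
Start: (0, -12, 12)
Step 1: (0, -12, 12) -> (-(12), -(0), -(-12)) = (-12, 0, 12)
Step 2: (-12, 0, 12) -> (-(12), -(-12), -(0)) = (-12, 12, 0)
Step 3: (-12, 12, 0) -> (-(0), -(-12), -(12)) = (0, 12, -12)
Step 4: (0, 12, -12) -> (-(-12), -(0), -(12)) = (12, 0, -12)
Step 5: (12, 0, -12) -> (-(-12), -(12), -(0)) = (12, -12, 0)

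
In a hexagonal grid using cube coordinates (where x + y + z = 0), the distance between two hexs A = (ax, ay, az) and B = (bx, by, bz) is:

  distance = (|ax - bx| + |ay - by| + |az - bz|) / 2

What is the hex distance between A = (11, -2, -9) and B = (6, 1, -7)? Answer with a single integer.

Answer: 5

Derivation:
|ax - bx| = |11 - 6| = 5
|ay - by| = |-2 - 1| = 3
|az - bz| = |-9 - (-7)| = 2
distance = (5 + 3 + 2) / 2 = 10 / 2 = 5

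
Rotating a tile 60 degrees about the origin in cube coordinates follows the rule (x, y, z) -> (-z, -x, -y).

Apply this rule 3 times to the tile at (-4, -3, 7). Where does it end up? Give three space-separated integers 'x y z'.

Answer: 4 3 -7

Derivation:
Start: (-4, -3, 7)
Step 1: (-4, -3, 7) -> (-(7), -(-4), -(-3)) = (-7, 4, 3)
Step 2: (-7, 4, 3) -> (-(3), -(-7), -(4)) = (-3, 7, -4)
Step 3: (-3, 7, -4) -> (-(-4), -(-3), -(7)) = (4, 3, -7)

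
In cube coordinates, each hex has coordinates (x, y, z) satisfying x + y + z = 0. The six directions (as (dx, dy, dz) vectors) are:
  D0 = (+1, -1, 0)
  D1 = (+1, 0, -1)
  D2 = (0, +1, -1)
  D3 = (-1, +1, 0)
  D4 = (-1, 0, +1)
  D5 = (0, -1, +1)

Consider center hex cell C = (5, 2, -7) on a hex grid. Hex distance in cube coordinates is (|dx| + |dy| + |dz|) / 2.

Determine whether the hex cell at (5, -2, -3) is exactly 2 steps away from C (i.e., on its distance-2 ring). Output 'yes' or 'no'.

Answer: no

Derivation:
|px - cx| = |5 - 5| = 0
|py - cy| = |-2 - 2| = 4
|pz - cz| = |-3 - (-7)| = 4
distance = (0+4+4)/2 = 8/2 = 4
radius = 2; distance != radius -> no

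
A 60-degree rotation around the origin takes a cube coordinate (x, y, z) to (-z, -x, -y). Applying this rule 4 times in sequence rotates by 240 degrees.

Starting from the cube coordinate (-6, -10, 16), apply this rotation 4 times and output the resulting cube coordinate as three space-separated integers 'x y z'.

Answer: 16 -6 -10

Derivation:
Start: (-6, -10, 16)
Step 1: (-6, -10, 16) -> (-(16), -(-6), -(-10)) = (-16, 6, 10)
Step 2: (-16, 6, 10) -> (-(10), -(-16), -(6)) = (-10, 16, -6)
Step 3: (-10, 16, -6) -> (-(-6), -(-10), -(16)) = (6, 10, -16)
Step 4: (6, 10, -16) -> (-(-16), -(6), -(10)) = (16, -6, -10)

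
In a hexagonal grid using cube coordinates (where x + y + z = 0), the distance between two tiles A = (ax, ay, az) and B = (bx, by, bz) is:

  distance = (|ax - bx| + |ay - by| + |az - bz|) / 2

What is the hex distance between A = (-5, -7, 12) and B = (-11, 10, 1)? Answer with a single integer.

|ax - bx| = |-5 - (-11)| = 6
|ay - by| = |-7 - 10| = 17
|az - bz| = |12 - 1| = 11
distance = (6 + 17 + 11) / 2 = 34 / 2 = 17

Answer: 17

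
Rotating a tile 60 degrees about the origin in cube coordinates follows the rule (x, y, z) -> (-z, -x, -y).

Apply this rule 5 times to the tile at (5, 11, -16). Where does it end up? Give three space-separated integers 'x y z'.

Answer: -11 16 -5

Derivation:
Start: (5, 11, -16)
Step 1: (5, 11, -16) -> (-(-16), -(5), -(11)) = (16, -5, -11)
Step 2: (16, -5, -11) -> (-(-11), -(16), -(-5)) = (11, -16, 5)
Step 3: (11, -16, 5) -> (-(5), -(11), -(-16)) = (-5, -11, 16)
Step 4: (-5, -11, 16) -> (-(16), -(-5), -(-11)) = (-16, 5, 11)
Step 5: (-16, 5, 11) -> (-(11), -(-16), -(5)) = (-11, 16, -5)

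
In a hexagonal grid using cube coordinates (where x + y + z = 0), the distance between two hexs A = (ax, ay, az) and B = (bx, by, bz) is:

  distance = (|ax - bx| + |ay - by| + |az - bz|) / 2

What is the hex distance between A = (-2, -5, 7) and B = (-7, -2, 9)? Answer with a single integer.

|ax - bx| = |-2 - (-7)| = 5
|ay - by| = |-5 - (-2)| = 3
|az - bz| = |7 - 9| = 2
distance = (5 + 3 + 2) / 2 = 10 / 2 = 5

Answer: 5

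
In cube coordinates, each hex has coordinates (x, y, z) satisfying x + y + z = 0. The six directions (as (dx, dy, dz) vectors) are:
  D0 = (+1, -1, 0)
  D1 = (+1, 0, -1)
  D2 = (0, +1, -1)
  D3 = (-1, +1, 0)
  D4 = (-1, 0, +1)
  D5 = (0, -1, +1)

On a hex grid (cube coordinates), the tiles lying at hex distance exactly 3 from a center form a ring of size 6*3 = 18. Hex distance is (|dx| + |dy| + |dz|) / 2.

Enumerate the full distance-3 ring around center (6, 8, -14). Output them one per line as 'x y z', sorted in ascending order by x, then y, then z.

Walk ring at distance 3 from (6, 8, -14):
Start at center + D4*3 = (3, 8, -11)
  hex 0: (3, 8, -11)
  hex 1: (4, 7, -11)
  hex 2: (5, 6, -11)
  hex 3: (6, 5, -11)
  hex 4: (7, 5, -12)
  hex 5: (8, 5, -13)
  hex 6: (9, 5, -14)
  hex 7: (9, 6, -15)
  hex 8: (9, 7, -16)
  hex 9: (9, 8, -17)
  hex 10: (8, 9, -17)
  hex 11: (7, 10, -17)
  hex 12: (6, 11, -17)
  hex 13: (5, 11, -16)
  hex 14: (4, 11, -15)
  hex 15: (3, 11, -14)
  hex 16: (3, 10, -13)
  hex 17: (3, 9, -12)
Sorted: 18 hexes.

Answer: 3 8 -11
3 9 -12
3 10 -13
3 11 -14
4 7 -11
4 11 -15
5 6 -11
5 11 -16
6 5 -11
6 11 -17
7 5 -12
7 10 -17
8 5 -13
8 9 -17
9 5 -14
9 6 -15
9 7 -16
9 8 -17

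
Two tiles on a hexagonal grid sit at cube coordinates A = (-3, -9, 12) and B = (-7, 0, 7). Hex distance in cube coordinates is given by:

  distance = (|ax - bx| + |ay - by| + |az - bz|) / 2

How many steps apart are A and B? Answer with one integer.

Answer: 9

Derivation:
|ax - bx| = |-3 - (-7)| = 4
|ay - by| = |-9 - 0| = 9
|az - bz| = |12 - 7| = 5
distance = (4 + 9 + 5) / 2 = 18 / 2 = 9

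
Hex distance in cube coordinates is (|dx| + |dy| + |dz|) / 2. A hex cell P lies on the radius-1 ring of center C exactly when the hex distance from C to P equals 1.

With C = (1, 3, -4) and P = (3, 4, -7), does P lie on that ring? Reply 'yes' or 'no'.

Answer: no

Derivation:
|px - cx| = |3 - 1| = 2
|py - cy| = |4 - 3| = 1
|pz - cz| = |-7 - (-4)| = 3
distance = (2+1+3)/2 = 6/2 = 3
radius = 1; distance != radius -> no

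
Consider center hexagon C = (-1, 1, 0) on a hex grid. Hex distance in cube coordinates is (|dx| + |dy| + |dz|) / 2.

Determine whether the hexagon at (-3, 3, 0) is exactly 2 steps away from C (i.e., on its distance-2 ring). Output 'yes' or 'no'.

|px - cx| = |-3 - (-1)| = 2
|py - cy| = |3 - 1| = 2
|pz - cz| = |0 - 0| = 0
distance = (2+2+0)/2 = 4/2 = 2
radius = 2; distance == radius -> yes

Answer: yes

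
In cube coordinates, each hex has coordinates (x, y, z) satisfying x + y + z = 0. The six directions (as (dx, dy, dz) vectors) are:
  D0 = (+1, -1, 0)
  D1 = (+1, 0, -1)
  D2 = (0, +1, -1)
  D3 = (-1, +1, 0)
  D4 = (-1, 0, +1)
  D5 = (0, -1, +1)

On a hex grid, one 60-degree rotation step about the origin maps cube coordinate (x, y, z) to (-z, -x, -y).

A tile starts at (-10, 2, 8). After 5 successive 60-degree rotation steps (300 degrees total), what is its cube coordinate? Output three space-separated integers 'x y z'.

Answer: -2 -8 10

Derivation:
Start: (-10, 2, 8)
Step 1: (-10, 2, 8) -> (-(8), -(-10), -(2)) = (-8, 10, -2)
Step 2: (-8, 10, -2) -> (-(-2), -(-8), -(10)) = (2, 8, -10)
Step 3: (2, 8, -10) -> (-(-10), -(2), -(8)) = (10, -2, -8)
Step 4: (10, -2, -8) -> (-(-8), -(10), -(-2)) = (8, -10, 2)
Step 5: (8, -10, 2) -> (-(2), -(8), -(-10)) = (-2, -8, 10)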